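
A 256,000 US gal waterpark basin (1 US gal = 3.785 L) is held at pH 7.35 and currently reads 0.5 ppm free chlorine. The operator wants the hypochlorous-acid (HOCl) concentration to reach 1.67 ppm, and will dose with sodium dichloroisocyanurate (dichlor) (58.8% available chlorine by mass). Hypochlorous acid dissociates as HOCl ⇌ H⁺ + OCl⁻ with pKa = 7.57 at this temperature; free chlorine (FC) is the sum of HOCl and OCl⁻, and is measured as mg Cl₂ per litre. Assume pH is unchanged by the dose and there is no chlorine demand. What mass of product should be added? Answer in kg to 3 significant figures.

3.59 kg

Volume: 256,000 US gal × 3.785 L/gal = 968,960 L.
[OCl⁻]/[HOCl] = 10^(pH − pKa) = 10^(7.35 − 7.57) = 0.6026; fraction as HOCl = 1/(1 + 0.6026) = 0.624.
Free chlorine required for 1.67 ppm HOCl: 1.67 / 0.624 = 2.676 ppm.
FC to add: 2.676 − 0.5 = 2.176 mg/L as Cl₂.
Cl₂ equivalent: 2.176 mg/L × 968,960 L = 2109 g.
Product at 58.8% available Cl: 2109 / 0.588 = 3586 g.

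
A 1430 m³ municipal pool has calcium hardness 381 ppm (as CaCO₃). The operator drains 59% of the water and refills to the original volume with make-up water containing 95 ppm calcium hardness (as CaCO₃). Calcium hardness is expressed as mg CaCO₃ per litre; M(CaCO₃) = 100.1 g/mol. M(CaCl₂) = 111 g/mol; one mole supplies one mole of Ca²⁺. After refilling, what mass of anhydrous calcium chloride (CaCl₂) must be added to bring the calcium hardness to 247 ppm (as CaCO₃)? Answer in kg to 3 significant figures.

55.1 kg

Volume: 1430 m³ = 1,430,000 L.
After draining 59% and refilling: 381 × 0.41 + 95 × 0.59 = 212.26 ppm.
Deficit to target: 247 − 212.26 = 34.74 mg/L.
As CaCO₃: 34.74 mg/L × 1,430,000 L = 49,680 g; ÷ 100.1 = 496.3 mol Ca²⁺.
Mass: 496.3 × 111 = 55,090 g.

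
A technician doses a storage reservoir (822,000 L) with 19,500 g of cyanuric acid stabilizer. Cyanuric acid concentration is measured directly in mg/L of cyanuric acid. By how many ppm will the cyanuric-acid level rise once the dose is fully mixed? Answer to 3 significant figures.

23.7 ppm

Rise: 19,500 g / 822,000 L × 1000 = 23.72 mg/L.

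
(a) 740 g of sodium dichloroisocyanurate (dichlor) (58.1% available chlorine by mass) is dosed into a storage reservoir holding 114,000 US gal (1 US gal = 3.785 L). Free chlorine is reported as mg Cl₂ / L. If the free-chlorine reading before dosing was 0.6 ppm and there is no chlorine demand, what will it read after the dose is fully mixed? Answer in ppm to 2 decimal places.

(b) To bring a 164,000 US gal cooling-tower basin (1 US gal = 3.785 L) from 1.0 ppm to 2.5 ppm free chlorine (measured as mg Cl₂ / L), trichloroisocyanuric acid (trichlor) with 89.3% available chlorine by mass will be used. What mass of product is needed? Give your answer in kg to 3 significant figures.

(a) 1.60 ppm; (b) 1.04 kg

(a) Volume: 114,000 US gal × 3.785 L/gal = 431,490 L.
(a) Available chlorine delivered: 740 g × 0.581 = 429.9 g as Cl₂.
(a) Concentration rise: 429.9 g / 431,490 L = 0.9964 mg/L = 1.00 ppm.
(a) Final FC: 0.6 + 1.00 = 1.60 ppm.

(b) Volume: 164,000 US gal × 3.785 L/gal = 620,740 L.
(b) Chlorine deficit: 2.5 − 1.0 = 1.5 ppm = 1.5 mg/L as Cl₂.
(b) Cl₂ equivalent needed: 1.5 mg/L × 620,740 L = 931,100 mg = 931.1 g.
(b) Product at 89.3% available chlorine: 931.1 / 0.893 = 1043 g.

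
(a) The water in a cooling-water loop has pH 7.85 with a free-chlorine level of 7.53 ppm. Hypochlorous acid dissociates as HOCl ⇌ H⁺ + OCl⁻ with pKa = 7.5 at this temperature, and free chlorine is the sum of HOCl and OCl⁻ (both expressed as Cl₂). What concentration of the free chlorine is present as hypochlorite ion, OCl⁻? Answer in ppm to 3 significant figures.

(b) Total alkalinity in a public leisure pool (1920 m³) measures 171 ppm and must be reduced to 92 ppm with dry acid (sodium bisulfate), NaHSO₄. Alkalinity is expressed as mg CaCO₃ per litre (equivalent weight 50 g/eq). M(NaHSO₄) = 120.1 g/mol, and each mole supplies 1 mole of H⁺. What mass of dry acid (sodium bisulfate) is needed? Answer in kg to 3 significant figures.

(a) [OCl⁻]/[HOCl] = 10^(pH − pKa) = 10^(7.85 − 7.5) = 10^0.35 = 2.239.
(a) Fraction as HOCl = 1 / (1 + 2.239) = 0.3088.
(a) OCl⁻ = (1 − 0.3088) × 7.53 ppm = 5.205 ppm.

(b) Volume: 1920 m³ = 1,920,000 L.
(b) Alkalinity to neutralize: (171 − 92) = 79 mg/L as CaCO₃ × 1,920,000 L = 151,700 g as CaCO₃.
(b) Equivalents of H⁺ required: 151,700 ÷ 50 g/eq = 3034 eq = 3034 mol NaHSO₄.
(b) Mass of NaHSO₄: 3034 × 120.1 = 364,300 g.

(a) 5.21 ppm; (b) 364 kg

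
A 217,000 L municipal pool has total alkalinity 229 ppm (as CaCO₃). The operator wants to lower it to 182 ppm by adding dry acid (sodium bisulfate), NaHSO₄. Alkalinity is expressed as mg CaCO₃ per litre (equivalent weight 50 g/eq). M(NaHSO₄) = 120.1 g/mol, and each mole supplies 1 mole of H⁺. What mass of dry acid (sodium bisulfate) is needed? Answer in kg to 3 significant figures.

Alkalinity to neutralize: (229 − 182) = 47 mg/L as CaCO₃ × 217,000 L = 10,200 g as CaCO₃.
Equivalents of H⁺ required: 10,200 ÷ 50 g/eq = 204 eq = 204 mol NaHSO₄.
Mass of NaHSO₄: 204 × 120.1 = 24,500 g.

24.5 kg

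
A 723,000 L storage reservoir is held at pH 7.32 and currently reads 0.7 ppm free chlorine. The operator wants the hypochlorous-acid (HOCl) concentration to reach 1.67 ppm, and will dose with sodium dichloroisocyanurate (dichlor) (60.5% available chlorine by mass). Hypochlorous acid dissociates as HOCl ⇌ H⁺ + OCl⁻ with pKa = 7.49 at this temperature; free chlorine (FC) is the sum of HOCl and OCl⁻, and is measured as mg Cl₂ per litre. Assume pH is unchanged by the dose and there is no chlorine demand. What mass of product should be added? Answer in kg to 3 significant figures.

2.51 kg

[OCl⁻]/[HOCl] = 10^(pH − pKa) = 10^(7.32 − 7.49) = 0.6761; fraction as HOCl = 1/(1 + 0.6761) = 0.5966.
Free chlorine required for 1.67 ppm HOCl: 1.67 / 0.5966 = 2.799 ppm.
FC to add: 2.799 − 0.7 = 2.099 mg/L as Cl₂.
Cl₂ equivalent: 2.099 mg/L × 723,000 L = 1518 g.
Product at 60.5% available Cl: 1518 / 0.605 = 2508 g.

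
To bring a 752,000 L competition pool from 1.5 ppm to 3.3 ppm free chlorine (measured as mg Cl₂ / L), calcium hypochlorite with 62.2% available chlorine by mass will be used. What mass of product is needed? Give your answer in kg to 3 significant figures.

Chlorine deficit: 3.3 − 1.5 = 1.8 ppm = 1.8 mg/L as Cl₂.
Cl₂ equivalent needed: 1.8 mg/L × 752,000 L = 1,354,000 mg = 1354 g.
Product at 62.2% available chlorine: 1354 / 0.622 = 2176 g.

2.18 kg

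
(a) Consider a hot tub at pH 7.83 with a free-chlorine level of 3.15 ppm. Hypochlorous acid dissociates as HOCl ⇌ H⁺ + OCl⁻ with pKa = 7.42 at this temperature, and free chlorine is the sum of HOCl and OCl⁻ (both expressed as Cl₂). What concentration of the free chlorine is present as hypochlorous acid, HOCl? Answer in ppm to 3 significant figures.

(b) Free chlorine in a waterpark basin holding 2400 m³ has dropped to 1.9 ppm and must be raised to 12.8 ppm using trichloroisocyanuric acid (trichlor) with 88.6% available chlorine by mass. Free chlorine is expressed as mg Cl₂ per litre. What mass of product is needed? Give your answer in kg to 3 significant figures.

(a) 0.882 ppm; (b) 29.5 kg

(a) [OCl⁻]/[HOCl] = 10^(pH − pKa) = 10^(7.83 − 7.42) = 10^0.41 = 2.57.
(a) Fraction as HOCl = 1 / (1 + 2.57) = 0.2801.
(a) HOCl = 0.2801 × 3.15 ppm = 0.8823 ppm.

(b) Volume: 2400 m³ = 2,400,000 L.
(b) Chlorine deficit: 12.8 − 1.9 = 10.9 ppm = 10.9 mg/L as Cl₂.
(b) Cl₂ equivalent needed: 10.9 mg/L × 2,400,000 L = 26,160,000 mg = 26,160 g.
(b) Product at 88.6% available chlorine: 26,160 / 0.886 = 29,530 g.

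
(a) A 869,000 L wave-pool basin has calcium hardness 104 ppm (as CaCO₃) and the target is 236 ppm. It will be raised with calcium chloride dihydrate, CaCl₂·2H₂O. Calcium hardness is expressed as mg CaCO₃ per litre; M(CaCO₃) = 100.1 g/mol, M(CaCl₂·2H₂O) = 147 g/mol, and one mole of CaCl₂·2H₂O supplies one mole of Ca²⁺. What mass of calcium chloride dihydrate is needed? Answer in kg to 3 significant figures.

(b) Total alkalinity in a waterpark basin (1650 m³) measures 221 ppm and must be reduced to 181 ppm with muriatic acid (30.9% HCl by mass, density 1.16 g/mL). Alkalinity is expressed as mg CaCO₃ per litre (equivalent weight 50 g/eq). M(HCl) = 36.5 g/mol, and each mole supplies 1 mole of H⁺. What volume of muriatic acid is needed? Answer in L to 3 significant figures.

(a) 168 kg; (b) 134 L

(a) Hardness to add: (236 − 104) = 132 mg/L as CaCO₃ × 869,000 L = 114,700 g as CaCO₃.
(a) Moles of Ca²⁺ (1 mol Ca²⁺ ≡ 1 mol CaCO₃): 114,700 / 100.1 g/mol = 1146 mol.
(a) Mass of CaCl₂·2H₂O: 1146 × 147 = 168,500 g.

(b) Volume: 1650 m³ = 1,650,000 L.
(b) Alkalinity to neutralize: (221 − 181) = 40 mg/L as CaCO₃ × 1,650,000 L = 66,000 g as CaCO₃.
(b) Equivalents of H⁺ required: 66,000 ÷ 50 g/eq = 1320 eq = 1320 mol HCl.
(b) Mass of HCl: 1320 × 36.5 = 48,180 g.
(b) Mass of 30.9% solution: 48,180 / 0.309 = 155,900 g.
(b) Volume: 155,900 g ÷ 1.16 g/mL = 134,400 mL.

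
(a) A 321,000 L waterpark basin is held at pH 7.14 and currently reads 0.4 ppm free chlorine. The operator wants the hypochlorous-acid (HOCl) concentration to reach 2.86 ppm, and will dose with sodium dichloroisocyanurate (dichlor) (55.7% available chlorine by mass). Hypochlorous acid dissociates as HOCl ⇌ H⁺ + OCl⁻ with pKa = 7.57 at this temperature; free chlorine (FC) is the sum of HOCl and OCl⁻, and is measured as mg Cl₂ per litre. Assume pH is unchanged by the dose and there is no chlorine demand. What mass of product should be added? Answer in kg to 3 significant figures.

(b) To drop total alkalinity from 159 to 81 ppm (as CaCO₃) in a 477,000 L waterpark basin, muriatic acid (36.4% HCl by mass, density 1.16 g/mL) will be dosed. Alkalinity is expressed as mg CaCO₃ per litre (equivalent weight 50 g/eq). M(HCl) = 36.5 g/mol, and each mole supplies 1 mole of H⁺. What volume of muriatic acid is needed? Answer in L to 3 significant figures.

(a) 2.03 kg; (b) 64.3 L

(a) [OCl⁻]/[HOCl] = 10^(pH − pKa) = 10^(7.14 − 7.57) = 0.3715; fraction as HOCl = 1/(1 + 0.3715) = 0.7291.
(a) Free chlorine required for 2.86 ppm HOCl: 2.86 / 0.7291 = 3.923 ppm.
(a) FC to add: 3.923 − 0.4 = 3.523 mg/L as Cl₂.
(a) Cl₂ equivalent: 3.523 mg/L × 321,000 L = 1131 g.
(a) Product at 55.7% available Cl: 1131 / 0.557 = 2030 g.

(b) Alkalinity to neutralize: (159 − 81) = 78 mg/L as CaCO₃ × 477,000 L = 37,210 g as CaCO₃.
(b) Equivalents of H⁺ required: 37,210 ÷ 50 g/eq = 744.1 eq = 744.1 mol HCl.
(b) Mass of HCl: 744.1 × 36.5 = 27,160 g.
(b) Mass of 36.4% solution: 27,160 / 0.364 = 74,620 g.
(b) Volume: 74,620 g ÷ 1.16 g/mL = 64,320 mL.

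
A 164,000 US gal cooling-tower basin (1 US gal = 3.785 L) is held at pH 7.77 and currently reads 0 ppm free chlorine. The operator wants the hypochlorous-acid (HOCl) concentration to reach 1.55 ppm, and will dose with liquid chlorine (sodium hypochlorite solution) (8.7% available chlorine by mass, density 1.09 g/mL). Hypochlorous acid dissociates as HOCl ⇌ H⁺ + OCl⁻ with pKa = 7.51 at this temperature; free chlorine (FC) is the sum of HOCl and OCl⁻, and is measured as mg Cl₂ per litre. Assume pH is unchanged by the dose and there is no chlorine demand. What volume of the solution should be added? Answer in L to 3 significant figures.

Volume: 164,000 US gal × 3.785 L/gal = 620,740 L.
[OCl⁻]/[HOCl] = 10^(pH − pKa) = 10^(7.77 − 7.51) = 1.82; fraction as HOCl = 1/(1 + 1.82) = 0.3546.
Free chlorine required for 1.55 ppm HOCl: 1.55 / 0.3546 = 4.371 ppm.
FC to add: 4.371 − 0 = 4.371 mg/L as Cl₂.
Cl₂ equivalent: 4.371 mg/L × 620,740 L = 2713 g.
Product at 8.7% available Cl: 2713 / 0.087 = 31,180 g.
Volume: 31,180 g ÷ 1.09 g/mL = 28,610 mL.

28.6 L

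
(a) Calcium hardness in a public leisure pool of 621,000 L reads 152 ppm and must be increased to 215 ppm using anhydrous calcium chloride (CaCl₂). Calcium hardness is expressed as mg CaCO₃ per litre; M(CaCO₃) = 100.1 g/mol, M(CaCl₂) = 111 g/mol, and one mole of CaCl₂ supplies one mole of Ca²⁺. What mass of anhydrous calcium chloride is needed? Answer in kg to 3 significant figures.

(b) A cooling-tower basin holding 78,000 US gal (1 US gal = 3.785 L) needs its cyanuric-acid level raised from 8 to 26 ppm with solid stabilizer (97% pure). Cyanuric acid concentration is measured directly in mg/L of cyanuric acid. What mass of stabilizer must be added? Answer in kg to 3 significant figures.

(a) 43.4 kg; (b) 5.48 kg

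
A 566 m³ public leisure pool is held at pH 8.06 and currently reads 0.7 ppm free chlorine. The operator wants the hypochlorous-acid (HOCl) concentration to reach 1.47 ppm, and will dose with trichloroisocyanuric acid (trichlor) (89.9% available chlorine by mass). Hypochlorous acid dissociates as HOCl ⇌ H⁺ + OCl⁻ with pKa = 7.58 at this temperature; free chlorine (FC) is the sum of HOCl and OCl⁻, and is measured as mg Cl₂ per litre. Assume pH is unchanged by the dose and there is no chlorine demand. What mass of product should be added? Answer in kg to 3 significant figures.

Volume: 566 m³ = 566,000 L.
[OCl⁻]/[HOCl] = 10^(pH − pKa) = 10^(8.06 − 7.58) = 3.02; fraction as HOCl = 1/(1 + 3.02) = 0.2488.
Free chlorine required for 1.47 ppm HOCl: 1.47 / 0.2488 = 5.909 ppm.
FC to add: 5.909 − 0.7 = 5.209 mg/L as Cl₂.
Cl₂ equivalent: 5.209 mg/L × 566,000 L = 2948 g.
Product at 89.9% available Cl: 2948 / 0.899 = 3280 g.

3.28 kg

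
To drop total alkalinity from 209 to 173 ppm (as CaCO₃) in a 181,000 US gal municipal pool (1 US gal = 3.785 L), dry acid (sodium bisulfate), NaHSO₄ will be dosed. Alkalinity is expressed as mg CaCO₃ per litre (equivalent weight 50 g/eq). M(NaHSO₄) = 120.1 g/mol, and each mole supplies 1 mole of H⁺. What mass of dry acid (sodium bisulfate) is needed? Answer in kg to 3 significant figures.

Volume: 181,000 US gal × 3.785 L/gal = 685,085 L.
Alkalinity to neutralize: (209 − 173) = 36 mg/L as CaCO₃ × 685,085 L = 24,660 g as CaCO₃.
Equivalents of H⁺ required: 24,660 ÷ 50 g/eq = 493.3 eq = 493.3 mol NaHSO₄.
Mass of NaHSO₄: 493.3 × 120.1 = 59,240 g.

59.2 kg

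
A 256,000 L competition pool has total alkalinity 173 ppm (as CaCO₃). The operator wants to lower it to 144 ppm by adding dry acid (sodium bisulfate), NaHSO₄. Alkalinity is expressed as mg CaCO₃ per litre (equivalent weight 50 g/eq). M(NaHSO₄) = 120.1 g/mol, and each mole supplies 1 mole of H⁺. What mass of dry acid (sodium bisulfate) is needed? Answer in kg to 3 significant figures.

Alkalinity to neutralize: (173 − 144) = 29 mg/L as CaCO₃ × 256,000 L = 7424 g as CaCO₃.
Equivalents of H⁺ required: 7424 ÷ 50 g/eq = 148.5 eq = 148.5 mol NaHSO₄.
Mass of NaHSO₄: 148.5 × 120.1 = 17,830 g.

17.8 kg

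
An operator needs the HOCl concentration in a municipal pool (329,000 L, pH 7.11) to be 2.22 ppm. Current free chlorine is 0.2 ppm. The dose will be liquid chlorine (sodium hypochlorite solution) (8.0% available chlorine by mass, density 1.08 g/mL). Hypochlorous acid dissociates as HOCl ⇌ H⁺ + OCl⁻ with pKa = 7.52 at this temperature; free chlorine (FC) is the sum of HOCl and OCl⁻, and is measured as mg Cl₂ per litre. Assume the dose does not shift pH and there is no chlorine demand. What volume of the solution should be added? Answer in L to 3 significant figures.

[OCl⁻]/[HOCl] = 10^(pH − pKa) = 10^(7.11 − 7.52) = 0.389; fraction as HOCl = 1/(1 + 0.389) = 0.7199.
Free chlorine required for 2.22 ppm HOCl: 2.22 / 0.7199 = 3.084 ppm.
FC to add: 3.084 − 0.2 = 2.884 mg/L as Cl₂.
Cl₂ equivalent: 2.884 mg/L × 329,000 L = 948.7 g.
Product at 8.0% available Cl: 948.7 / 0.08 = 11,860 g.
Volume: 11,860 g ÷ 1.08 g/mL = 10,980 mL.

11.0 L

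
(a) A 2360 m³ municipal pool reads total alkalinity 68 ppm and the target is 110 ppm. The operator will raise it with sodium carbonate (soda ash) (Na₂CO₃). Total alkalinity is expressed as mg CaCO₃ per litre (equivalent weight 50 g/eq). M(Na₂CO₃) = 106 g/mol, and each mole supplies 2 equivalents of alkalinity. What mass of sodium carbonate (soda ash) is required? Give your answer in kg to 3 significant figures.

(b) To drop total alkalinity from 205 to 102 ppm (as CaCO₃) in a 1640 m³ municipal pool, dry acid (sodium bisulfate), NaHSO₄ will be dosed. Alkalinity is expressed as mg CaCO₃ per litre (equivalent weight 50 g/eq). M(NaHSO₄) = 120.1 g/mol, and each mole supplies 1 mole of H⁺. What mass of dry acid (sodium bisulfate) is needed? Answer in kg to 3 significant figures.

(a) 105 kg; (b) 406 kg

(a) Volume: 2360 m³ = 2,360,000 L.
(a) Alkalinity to add: (110 − 68) = 42 mg/L as CaCO₃ × 2,360,000 L = 99,120 g as CaCO₃.
(a) Equivalents: 99,120 g ÷ 50 g/eq = 1982 eq.
(a) Each mole of Na₂CO₃ supplies 2 eq, so 1982 / 2 = 991.2 mol.
(a) Mass: 991.2 mol × 106 g/mol = 105,100 g.

(b) Volume: 1640 m³ = 1,640,000 L.
(b) Alkalinity to neutralize: (205 − 102) = 103 mg/L as CaCO₃ × 1,640,000 L = 168,900 g as CaCO₃.
(b) Equivalents of H⁺ required: 168,900 ÷ 50 g/eq = 3378 eq = 3378 mol NaHSO₄.
(b) Mass of NaHSO₄: 3378 × 120.1 = 405,700 g.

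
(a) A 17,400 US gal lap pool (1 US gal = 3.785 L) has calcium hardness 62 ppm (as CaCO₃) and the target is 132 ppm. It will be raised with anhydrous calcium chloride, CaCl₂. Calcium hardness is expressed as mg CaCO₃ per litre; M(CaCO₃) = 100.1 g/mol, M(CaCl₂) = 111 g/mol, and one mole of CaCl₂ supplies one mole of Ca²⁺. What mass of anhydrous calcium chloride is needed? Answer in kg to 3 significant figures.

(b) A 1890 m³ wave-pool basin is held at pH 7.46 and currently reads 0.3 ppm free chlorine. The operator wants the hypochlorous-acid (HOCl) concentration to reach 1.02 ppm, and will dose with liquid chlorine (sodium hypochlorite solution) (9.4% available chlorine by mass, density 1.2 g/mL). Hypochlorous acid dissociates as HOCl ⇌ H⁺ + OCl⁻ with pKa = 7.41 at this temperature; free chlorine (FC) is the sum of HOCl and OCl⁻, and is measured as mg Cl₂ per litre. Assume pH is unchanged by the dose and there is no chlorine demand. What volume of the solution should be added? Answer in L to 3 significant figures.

(a) Volume: 17,400 US gal × 3.785 L/gal = 65,859 L.
(a) Hardness to add: (132 − 62) = 70 mg/L as CaCO₃ × 65,859 L = 4610 g as CaCO₃.
(a) Moles of Ca²⁺ (1 mol Ca²⁺ ≡ 1 mol CaCO₃): 4610 / 100.1 g/mol = 46.06 mol.
(a) Mass of CaCl₂: 46.06 × 111 = 5112 g.

(b) Volume: 1890 m³ = 1,890,000 L.
(b) [OCl⁻]/[HOCl] = 10^(pH − pKa) = 10^(7.46 − 7.41) = 1.122; fraction as HOCl = 1/(1 + 1.122) = 0.4712.
(b) Free chlorine required for 1.02 ppm HOCl: 1.02 / 0.4712 = 2.164 ppm.
(b) FC to add: 2.164 − 0.3 = 1.864 mg/L as Cl₂.
(b) Cl₂ equivalent: 1.864 mg/L × 1,890,000 L = 3524 g.
(b) Product at 9.4% available Cl: 3524 / 0.094 = 37,490 g.
(b) Volume: 37,490 g ÷ 1.2 g/mL = 31,240 mL.

(a) 5.11 kg; (b) 31.2 L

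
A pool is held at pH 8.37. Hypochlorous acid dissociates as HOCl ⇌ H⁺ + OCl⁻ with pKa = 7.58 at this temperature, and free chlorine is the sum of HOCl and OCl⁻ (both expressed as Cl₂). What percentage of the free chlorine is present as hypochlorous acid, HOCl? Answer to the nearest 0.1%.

14.0%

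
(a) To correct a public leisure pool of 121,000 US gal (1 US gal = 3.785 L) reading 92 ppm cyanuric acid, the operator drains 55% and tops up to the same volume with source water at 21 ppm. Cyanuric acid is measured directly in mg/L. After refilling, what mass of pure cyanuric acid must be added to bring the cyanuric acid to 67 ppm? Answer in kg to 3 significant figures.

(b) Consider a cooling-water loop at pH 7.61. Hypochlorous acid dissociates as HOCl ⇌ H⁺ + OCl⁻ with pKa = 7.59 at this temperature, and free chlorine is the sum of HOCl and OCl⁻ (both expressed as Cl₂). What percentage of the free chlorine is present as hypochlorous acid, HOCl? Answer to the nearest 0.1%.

(a) 6.43 kg; (b) 48.8%

(a) Volume: 121,000 US gal × 3.785 L/gal = 457,985 L.
(a) After draining 55% and refilling: 92 × 0.45 + 21 × 0.55 = 52.95 ppm.
(a) Deficit to target: 67 − 52.95 = 14.05 mg/L.
(a) Mass: 14.05 mg/L × 457,985 L = 6435 g cyanuric acid.

(b) [OCl⁻]/[HOCl] = 10^(pH − pKa) = 10^(7.61 − 7.59) = 10^0.02 = 1.047.
(b) Fraction as HOCl = 1 / (1 + 1.047) = 0.4885.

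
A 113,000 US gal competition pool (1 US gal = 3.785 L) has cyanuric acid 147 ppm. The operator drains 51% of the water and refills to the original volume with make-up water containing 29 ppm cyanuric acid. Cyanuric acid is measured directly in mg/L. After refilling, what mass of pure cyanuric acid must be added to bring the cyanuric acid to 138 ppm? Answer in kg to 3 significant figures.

21.9 kg

Volume: 113,000 US gal × 3.785 L/gal = 427,705 L.
After draining 51% and refilling: 147 × 0.49 + 29 × 0.51 = 86.82 ppm.
Deficit to target: 138 − 86.82 = 51.18 mg/L.
Mass: 51.18 mg/L × 427,705 L = 21,890 g cyanuric acid.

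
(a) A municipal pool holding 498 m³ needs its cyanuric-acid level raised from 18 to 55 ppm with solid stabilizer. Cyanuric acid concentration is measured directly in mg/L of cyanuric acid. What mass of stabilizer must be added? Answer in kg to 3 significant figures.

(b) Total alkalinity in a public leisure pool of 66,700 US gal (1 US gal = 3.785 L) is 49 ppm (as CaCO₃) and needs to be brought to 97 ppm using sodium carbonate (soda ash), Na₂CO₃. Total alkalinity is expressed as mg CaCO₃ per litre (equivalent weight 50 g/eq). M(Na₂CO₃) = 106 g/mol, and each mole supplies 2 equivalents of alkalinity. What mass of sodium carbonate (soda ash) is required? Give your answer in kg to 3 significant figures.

(a) 18.4 kg; (b) 12.8 kg

(a) Volume: 498 m³ = 498,000 L.
(a) CYA to add: (55 − 18) = 37 mg/L × 498,000 L = 18,430 g cyanuric acid.

(b) Volume: 66,700 US gal × 3.785 L/gal = 252,460 L.
(b) Alkalinity to add: (97 − 49) = 48 mg/L as CaCO₃ × 252,460 L = 12,120 g as CaCO₃.
(b) Equivalents: 12,120 g ÷ 50 g/eq = 242.4 eq.
(b) Each mole of Na₂CO₃ supplies 2 eq, so 242.4 / 2 = 121.2 mol.
(b) Mass: 121.2 mol × 106 g/mol = 12,850 g.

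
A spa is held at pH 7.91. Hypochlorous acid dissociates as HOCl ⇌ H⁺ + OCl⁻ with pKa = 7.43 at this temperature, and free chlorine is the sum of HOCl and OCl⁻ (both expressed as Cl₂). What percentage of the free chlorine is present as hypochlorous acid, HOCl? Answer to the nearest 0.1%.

24.9%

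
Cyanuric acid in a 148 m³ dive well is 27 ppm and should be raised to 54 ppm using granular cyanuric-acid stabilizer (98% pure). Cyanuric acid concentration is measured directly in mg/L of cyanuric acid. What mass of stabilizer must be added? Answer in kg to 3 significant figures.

Volume: 148 m³ = 148,000 L.
CYA to add: (54 − 27) = 27 mg/L × 148,000 L = 3996 g cyanuric acid.
At 98% purity: 3996 / 0.98 = 4078 g product.

4.08 kg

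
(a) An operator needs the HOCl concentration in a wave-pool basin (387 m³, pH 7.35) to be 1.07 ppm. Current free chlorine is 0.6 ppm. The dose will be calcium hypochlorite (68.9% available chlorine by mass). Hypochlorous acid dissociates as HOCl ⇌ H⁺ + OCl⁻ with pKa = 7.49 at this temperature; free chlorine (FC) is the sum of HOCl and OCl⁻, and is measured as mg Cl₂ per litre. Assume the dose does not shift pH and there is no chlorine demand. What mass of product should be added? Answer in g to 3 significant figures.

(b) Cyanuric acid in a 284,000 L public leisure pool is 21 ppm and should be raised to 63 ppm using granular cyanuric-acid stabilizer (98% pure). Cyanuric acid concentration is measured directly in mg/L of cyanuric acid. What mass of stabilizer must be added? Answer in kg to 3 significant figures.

(a) 699 g; (b) 12.2 kg

(a) Volume: 387 m³ = 387,000 L.
(a) [OCl⁻]/[HOCl] = 10^(pH − pKa) = 10^(7.35 − 7.49) = 0.7244; fraction as HOCl = 1/(1 + 0.7244) = 0.5799.
(a) Free chlorine required for 1.07 ppm HOCl: 1.07 / 0.5799 = 1.845 ppm.
(a) FC to add: 1.845 − 0.6 = 1.245 mg/L as Cl₂.
(a) Cl₂ equivalent: 1.245 mg/L × 387,000 L = 481.9 g.
(a) Product at 68.9% available Cl: 481.9 / 0.689 = 699.4 g.

(b) CYA to add: (63 − 21) = 42 mg/L × 284,000 L = 11,930 g cyanuric acid.
(b) At 98% purity: 11,930 / 0.98 = 12,170 g product.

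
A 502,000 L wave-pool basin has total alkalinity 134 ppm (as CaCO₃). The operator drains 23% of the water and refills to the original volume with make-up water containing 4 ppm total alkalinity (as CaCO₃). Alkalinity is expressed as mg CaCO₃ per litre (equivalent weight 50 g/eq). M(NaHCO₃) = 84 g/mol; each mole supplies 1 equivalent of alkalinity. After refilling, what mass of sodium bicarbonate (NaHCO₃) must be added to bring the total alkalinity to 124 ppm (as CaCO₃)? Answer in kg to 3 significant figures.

After draining 23% and refilling: 134 × 0.77 + 4 × 0.23 = 104.1 ppm.
Deficit to target: 124 − 104.1 = 19.9 mg/L.
As CaCO₃: 19.9 mg/L × 502,000 L = 9990 g; ÷ 50 g/eq ÷ 1 = 199.8 mol NaHCO₃.
Mass: 199.8 × 84 = 16,780 g.

16.8 kg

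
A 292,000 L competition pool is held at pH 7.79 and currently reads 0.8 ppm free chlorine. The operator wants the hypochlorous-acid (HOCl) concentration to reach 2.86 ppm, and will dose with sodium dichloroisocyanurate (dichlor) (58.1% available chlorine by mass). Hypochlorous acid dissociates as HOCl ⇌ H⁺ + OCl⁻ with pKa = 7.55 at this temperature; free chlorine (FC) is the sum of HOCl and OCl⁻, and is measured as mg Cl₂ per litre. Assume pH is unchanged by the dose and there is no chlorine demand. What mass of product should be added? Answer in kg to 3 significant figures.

3.53 kg

[OCl⁻]/[HOCl] = 10^(pH − pKa) = 10^(7.79 − 7.55) = 1.738; fraction as HOCl = 1/(1 + 1.738) = 0.3653.
Free chlorine required for 2.86 ppm HOCl: 2.86 / 0.3653 = 7.83 ppm.
FC to add: 7.83 − 0.8 = 7.03 mg/L as Cl₂.
Cl₂ equivalent: 7.03 mg/L × 292,000 L = 2053 g.
Product at 58.1% available Cl: 2053 / 0.581 = 3533 g.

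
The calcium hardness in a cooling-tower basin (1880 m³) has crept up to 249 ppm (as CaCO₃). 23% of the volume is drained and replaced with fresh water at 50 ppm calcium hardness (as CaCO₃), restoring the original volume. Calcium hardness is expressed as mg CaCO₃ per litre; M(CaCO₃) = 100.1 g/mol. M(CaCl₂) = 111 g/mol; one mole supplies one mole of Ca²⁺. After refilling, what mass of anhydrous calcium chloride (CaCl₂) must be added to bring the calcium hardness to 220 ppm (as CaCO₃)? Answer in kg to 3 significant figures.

35.0 kg

Volume: 1880 m³ = 1,880,000 L.
After draining 23% and refilling: 249 × 0.77 + 50 × 0.23 = 203.23 ppm.
Deficit to target: 220 − 203.23 = 16.77 mg/L.
As CaCO₃: 16.77 mg/L × 1,880,000 L = 31,530 g; ÷ 100.1 = 315 mol Ca²⁺.
Mass: 315 × 111 = 34,960 g.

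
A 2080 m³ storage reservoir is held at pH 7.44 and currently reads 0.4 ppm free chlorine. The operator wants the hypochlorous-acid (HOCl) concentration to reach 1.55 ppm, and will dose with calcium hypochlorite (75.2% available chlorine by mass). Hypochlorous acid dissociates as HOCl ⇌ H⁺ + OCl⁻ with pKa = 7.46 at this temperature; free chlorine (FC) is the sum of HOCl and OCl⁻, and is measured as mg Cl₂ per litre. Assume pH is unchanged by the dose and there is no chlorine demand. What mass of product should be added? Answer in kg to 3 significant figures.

Volume: 2080 m³ = 2,080,000 L.
[OCl⁻]/[HOCl] = 10^(pH − pKa) = 10^(7.44 − 7.46) = 0.955; fraction as HOCl = 1/(1 + 0.955) = 0.5115.
Free chlorine required for 1.55 ppm HOCl: 1.55 / 0.5115 = 3.03 ppm.
FC to add: 3.03 − 0.4 = 2.63 mg/L as Cl₂.
Cl₂ equivalent: 2.63 mg/L × 2,080,000 L = 5471 g.
Product at 75.2% available Cl: 5471 / 0.752 = 7275 g.

7.28 kg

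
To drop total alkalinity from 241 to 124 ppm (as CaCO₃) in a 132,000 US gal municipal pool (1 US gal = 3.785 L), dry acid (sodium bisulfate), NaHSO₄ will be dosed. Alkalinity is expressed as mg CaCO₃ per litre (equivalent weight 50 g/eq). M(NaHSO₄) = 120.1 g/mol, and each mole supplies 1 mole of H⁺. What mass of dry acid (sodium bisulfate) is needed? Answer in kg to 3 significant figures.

140 kg

Volume: 132,000 US gal × 3.785 L/gal = 499,620 L.
Alkalinity to neutralize: (241 − 124) = 117 mg/L as CaCO₃ × 499,620 L = 58,460 g as CaCO₃.
Equivalents of H⁺ required: 58,460 ÷ 50 g/eq = 1169 eq = 1169 mol NaHSO₄.
Mass of NaHSO₄: 1169 × 120.1 = 140,400 g.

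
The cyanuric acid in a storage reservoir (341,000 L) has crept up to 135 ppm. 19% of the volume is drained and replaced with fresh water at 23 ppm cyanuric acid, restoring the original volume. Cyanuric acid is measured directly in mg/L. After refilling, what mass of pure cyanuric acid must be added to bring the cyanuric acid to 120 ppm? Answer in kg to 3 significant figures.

After draining 19% and refilling: 135 × 0.81 + 23 × 0.19 = 113.72 ppm.
Deficit to target: 120 − 113.72 = 6.28 mg/L.
Mass: 6.28 mg/L × 341,000 L = 2141 g cyanuric acid.

2.14 kg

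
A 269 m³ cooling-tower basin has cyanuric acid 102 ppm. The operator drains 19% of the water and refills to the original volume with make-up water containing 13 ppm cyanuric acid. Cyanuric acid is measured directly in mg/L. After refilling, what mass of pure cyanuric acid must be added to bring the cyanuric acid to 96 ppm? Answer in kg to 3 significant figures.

Volume: 269 m³ = 269,000 L.
After draining 19% and refilling: 102 × 0.81 + 13 × 0.19 = 85.09 ppm.
Deficit to target: 96 − 85.09 = 10.91 mg/L.
Mass: 10.91 mg/L × 269,000 L = 2935 g cyanuric acid.

2.93 kg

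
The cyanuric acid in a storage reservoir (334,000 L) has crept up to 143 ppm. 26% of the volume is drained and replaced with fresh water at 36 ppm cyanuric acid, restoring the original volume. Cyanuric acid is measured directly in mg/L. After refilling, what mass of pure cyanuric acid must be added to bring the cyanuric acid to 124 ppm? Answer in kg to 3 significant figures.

After draining 26% and refilling: 143 × 0.74 + 36 × 0.26 = 115.18 ppm.
Deficit to target: 124 − 115.18 = 8.82 mg/L.
Mass: 8.82 mg/L × 334,000 L = 2946 g cyanuric acid.

2.95 kg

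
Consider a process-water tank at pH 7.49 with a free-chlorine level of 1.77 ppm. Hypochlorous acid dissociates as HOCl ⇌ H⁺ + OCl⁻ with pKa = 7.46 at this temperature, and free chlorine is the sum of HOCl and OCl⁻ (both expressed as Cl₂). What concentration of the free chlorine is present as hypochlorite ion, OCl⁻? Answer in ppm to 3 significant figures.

[OCl⁻]/[HOCl] = 10^(pH − pKa) = 10^(7.49 − 7.46) = 10^0.03 = 1.072.
Fraction as HOCl = 1 / (1 + 1.072) = 0.4827.
OCl⁻ = (1 − 0.4827) × 1.77 ppm = 0.9156 ppm.

0.916 ppm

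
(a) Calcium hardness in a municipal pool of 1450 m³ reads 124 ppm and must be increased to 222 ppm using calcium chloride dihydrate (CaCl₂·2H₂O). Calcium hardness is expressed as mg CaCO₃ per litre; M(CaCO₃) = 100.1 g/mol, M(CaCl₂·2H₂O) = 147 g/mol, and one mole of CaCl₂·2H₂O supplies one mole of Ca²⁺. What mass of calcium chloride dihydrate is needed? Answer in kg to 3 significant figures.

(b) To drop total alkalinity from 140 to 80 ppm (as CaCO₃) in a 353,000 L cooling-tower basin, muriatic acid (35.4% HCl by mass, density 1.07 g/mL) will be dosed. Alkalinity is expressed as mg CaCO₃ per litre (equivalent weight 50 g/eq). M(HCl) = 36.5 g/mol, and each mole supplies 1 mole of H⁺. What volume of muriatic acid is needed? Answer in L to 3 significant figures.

(a) 209 kg; (b) 40.8 L

(a) Volume: 1450 m³ = 1,450,000 L.
(a) Hardness to add: (222 − 124) = 98 mg/L as CaCO₃ × 1,450,000 L = 142,100 g as CaCO₃.
(a) Moles of Ca²⁺ (1 mol Ca²⁺ ≡ 1 mol CaCO₃): 142,100 / 100.1 g/mol = 1420 mol.
(a) Mass of CaCl₂·2H₂O: 1420 × 147 = 208,700 g.

(b) Alkalinity to neutralize: (140 − 80) = 60 mg/L as CaCO₃ × 353,000 L = 21,180 g as CaCO₃.
(b) Equivalents of H⁺ required: 21,180 ÷ 50 g/eq = 423.6 eq = 423.6 mol HCl.
(b) Mass of HCl: 423.6 × 36.5 = 15,460 g.
(b) Mass of 35.4% solution: 15,460 / 0.354 = 43,680 g.
(b) Volume: 43,680 g ÷ 1.07 g/mL = 40,820 mL.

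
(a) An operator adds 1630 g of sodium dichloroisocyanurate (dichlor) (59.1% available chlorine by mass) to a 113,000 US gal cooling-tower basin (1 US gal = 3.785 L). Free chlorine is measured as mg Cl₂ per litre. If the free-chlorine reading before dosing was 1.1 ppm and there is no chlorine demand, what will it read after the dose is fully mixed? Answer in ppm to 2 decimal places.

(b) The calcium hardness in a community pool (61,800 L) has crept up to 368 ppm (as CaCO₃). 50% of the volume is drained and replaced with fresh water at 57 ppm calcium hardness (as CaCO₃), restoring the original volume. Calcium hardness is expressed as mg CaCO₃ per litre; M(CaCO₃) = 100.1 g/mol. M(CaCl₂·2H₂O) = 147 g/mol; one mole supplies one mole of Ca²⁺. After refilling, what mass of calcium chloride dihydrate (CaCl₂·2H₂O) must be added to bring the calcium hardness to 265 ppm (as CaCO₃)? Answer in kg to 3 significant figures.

(a) 3.35 ppm; (b) 4.76 kg

(a) Volume: 113,000 US gal × 3.785 L/gal = 427,705 L.
(a) Available chlorine delivered: 1630 g × 0.591 = 963.3 g as Cl₂.
(a) Concentration rise: 963.3 g / 427,705 L = 2.252 mg/L = 2.25 ppm.
(a) Final FC: 1.1 + 2.25 = 3.35 ppm.

(b) After draining 50% and refilling: 368 × 0.50 + 57 × 0.50 = 212.5 ppm.
(b) Deficit to target: 265 − 212.5 = 52.5 mg/L.
(b) As CaCO₃: 52.5 mg/L × 61,800 L = 3244 g; ÷ 100.1 = 32.41 mol Ca²⁺.
(b) Mass: 32.41 × 147 = 4765 g.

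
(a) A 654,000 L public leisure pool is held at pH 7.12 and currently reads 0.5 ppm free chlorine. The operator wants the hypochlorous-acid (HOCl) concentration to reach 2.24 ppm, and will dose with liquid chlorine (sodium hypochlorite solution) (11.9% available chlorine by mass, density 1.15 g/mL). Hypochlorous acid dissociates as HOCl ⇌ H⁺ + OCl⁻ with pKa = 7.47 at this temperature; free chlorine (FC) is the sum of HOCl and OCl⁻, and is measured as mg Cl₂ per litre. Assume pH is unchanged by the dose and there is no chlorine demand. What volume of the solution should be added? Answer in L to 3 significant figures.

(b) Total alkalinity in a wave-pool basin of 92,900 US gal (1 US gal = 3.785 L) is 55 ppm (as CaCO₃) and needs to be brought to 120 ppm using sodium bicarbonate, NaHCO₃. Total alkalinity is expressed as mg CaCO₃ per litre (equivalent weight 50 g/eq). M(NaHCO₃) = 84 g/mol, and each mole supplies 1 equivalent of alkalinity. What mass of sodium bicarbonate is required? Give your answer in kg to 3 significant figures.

(a) 13.1 L; (b) 38.4 kg

(a) [OCl⁻]/[HOCl] = 10^(pH − pKa) = 10^(7.12 − 7.47) = 0.4467; fraction as HOCl = 1/(1 + 0.4467) = 0.6912.
(a) Free chlorine required for 2.24 ppm HOCl: 2.24 / 0.6912 = 3.241 ppm.
(a) FC to add: 3.241 − 0.5 = 2.741 mg/L as Cl₂.
(a) Cl₂ equivalent: 2.741 mg/L × 654,000 L = 1792 g.
(a) Product at 11.9% available Cl: 1792 / 0.119 = 15,060 g.
(a) Volume: 15,060 g ÷ 1.15 g/mL = 13,100 mL.

(b) Volume: 92,900 US gal × 3.785 L/gal = 351,626 L.
(b) Alkalinity to add: (120 − 55) = 65 mg/L as CaCO₃ × 351,626 L = 22,860 g as CaCO₃.
(b) Equivalents: 22,860 g ÷ 50 g/eq = 457.1 eq.
(b) NaHCO₃ supplies 1 eq per mole → 457.1 mol.
(b) Mass: 457.1 mol × 84 g/mol = 38,400 g.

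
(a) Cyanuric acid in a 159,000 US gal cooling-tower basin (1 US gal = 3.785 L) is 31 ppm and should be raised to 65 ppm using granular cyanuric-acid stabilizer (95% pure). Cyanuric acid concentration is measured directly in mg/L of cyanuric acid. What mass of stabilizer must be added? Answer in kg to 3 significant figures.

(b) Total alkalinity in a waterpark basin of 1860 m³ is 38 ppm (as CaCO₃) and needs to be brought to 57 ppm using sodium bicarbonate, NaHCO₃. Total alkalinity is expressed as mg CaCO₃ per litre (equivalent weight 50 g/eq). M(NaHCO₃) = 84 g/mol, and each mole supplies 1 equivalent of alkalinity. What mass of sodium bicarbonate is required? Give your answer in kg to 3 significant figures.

(a) Volume: 159,000 US gal × 3.785 L/gal = 601,815 L.
(a) CYA to add: (65 − 31) = 34 mg/L × 601,815 L = 20,460 g cyanuric acid.
(a) At 95% purity: 20,460 / 0.95 = 21,540 g product.

(b) Volume: 1860 m³ = 1,860,000 L.
(b) Alkalinity to add: (57 − 38) = 19 mg/L as CaCO₃ × 1,860,000 L = 35,340 g as CaCO₃.
(b) Equivalents: 35,340 g ÷ 50 g/eq = 706.8 eq.
(b) NaHCO₃ supplies 1 eq per mole → 706.8 mol.
(b) Mass: 706.8 mol × 84 g/mol = 59,370 g.

(a) 21.5 kg; (b) 59.4 kg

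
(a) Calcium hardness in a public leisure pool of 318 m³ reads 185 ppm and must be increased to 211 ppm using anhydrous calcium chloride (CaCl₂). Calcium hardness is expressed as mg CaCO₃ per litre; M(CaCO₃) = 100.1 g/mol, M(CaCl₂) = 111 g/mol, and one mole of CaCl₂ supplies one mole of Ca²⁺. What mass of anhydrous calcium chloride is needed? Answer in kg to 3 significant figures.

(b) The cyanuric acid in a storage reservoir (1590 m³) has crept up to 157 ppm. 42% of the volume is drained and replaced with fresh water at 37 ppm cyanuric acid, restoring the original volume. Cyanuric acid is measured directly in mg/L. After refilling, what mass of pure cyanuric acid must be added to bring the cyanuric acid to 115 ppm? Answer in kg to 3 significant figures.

(a) 9.17 kg; (b) 13.4 kg

(a) Volume: 318 m³ = 318,000 L.
(a) Hardness to add: (211 − 185) = 26 mg/L as CaCO₃ × 318,000 L = 8268 g as CaCO₃.
(a) Moles of Ca²⁺ (1 mol Ca²⁺ ≡ 1 mol CaCO₃): 8268 / 100.1 g/mol = 82.6 mol.
(a) Mass of CaCl₂: 82.6 × 111 = 9168 g.

(b) Volume: 1590 m³ = 1,590,000 L.
(b) After draining 42% and refilling: 157 × 0.58 + 37 × 0.42 = 106.6 ppm.
(b) Deficit to target: 115 − 106.6 = 8.4 mg/L.
(b) Mass: 8.4 mg/L × 1,590,000 L = 13,360 g cyanuric acid.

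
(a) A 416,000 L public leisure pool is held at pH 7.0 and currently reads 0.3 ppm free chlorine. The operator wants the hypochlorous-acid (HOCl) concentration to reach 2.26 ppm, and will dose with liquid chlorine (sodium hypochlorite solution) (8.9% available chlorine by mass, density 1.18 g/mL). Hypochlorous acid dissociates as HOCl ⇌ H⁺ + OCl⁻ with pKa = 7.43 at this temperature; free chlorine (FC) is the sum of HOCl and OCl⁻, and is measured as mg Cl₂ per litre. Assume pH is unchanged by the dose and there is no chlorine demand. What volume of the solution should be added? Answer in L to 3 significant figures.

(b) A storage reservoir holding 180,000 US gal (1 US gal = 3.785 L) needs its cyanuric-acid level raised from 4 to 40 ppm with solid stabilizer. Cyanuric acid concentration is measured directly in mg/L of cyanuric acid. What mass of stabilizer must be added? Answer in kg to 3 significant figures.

(a) [OCl⁻]/[HOCl] = 10^(pH − pKa) = 10^(7.0 − 7.43) = 0.3715; fraction as HOCl = 1/(1 + 0.3715) = 0.7291.
(a) Free chlorine required for 2.26 ppm HOCl: 2.26 / 0.7291 = 3.1 ppm.
(a) FC to add: 3.1 − 0.3 = 2.8 mg/L as Cl₂.
(a) Cl₂ equivalent: 2.8 mg/L × 416,000 L = 1165 g.
(a) Product at 8.9% available Cl: 1165 / 0.089 = 13,090 g.
(a) Volume: 13,090 g ÷ 1.18 g/mL = 11,090 mL.

(b) Volume: 180,000 US gal × 3.785 L/gal = 681,300 L.
(b) CYA to add: (40 − 4) = 36 mg/L × 681,300 L = 24,530 g cyanuric acid.

(a) 11.1 L; (b) 24.5 kg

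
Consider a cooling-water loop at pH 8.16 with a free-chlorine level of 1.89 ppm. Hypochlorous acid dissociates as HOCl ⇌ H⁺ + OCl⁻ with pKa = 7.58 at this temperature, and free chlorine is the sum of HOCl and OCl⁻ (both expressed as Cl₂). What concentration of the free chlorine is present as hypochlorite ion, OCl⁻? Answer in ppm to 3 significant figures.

[OCl⁻]/[HOCl] = 10^(pH − pKa) = 10^(8.16 − 7.58) = 10^0.58 = 3.802.
Fraction as HOCl = 1 / (1 + 3.802) = 0.2083.
OCl⁻ = (1 − 0.2083) × 1.89 ppm = 1.496 ppm.

1.50 ppm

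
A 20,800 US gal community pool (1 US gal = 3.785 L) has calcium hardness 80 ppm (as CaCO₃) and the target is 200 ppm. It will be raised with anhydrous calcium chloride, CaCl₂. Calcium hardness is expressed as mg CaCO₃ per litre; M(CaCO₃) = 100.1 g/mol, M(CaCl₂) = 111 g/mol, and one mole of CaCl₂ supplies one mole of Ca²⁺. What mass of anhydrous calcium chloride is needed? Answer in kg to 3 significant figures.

Volume: 20,800 US gal × 3.785 L/gal = 78,728 L.
Hardness to add: (200 − 80) = 120 mg/L as CaCO₃ × 78,728 L = 9447 g as CaCO₃.
Moles of Ca²⁺ (1 mol Ca²⁺ ≡ 1 mol CaCO₃): 9447 / 100.1 g/mol = 94.38 mol.
Mass of CaCl₂: 94.38 × 111 = 10,480 g.

10.5 kg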